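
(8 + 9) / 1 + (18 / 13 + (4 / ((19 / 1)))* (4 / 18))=40973 / 2223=18.43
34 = 34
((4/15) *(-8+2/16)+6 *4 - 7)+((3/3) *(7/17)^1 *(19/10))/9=2293/153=14.99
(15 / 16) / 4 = 15 / 64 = 0.23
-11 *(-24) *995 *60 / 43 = 15760800 / 43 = 366530.23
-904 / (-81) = 904 / 81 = 11.16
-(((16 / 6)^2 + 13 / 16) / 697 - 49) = 4916891 / 100368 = 48.99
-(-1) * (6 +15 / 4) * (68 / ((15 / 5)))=221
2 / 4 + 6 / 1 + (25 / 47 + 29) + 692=68435 / 94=728.03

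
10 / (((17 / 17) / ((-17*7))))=-1190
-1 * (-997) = 997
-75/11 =-6.82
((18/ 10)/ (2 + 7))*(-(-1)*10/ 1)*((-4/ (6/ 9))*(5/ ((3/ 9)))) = -180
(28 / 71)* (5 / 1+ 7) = 336 / 71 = 4.73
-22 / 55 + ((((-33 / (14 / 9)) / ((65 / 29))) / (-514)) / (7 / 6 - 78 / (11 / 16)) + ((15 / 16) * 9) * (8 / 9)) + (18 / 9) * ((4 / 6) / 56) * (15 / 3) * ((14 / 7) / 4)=74452068683 / 10399263420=7.16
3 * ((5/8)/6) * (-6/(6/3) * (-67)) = 62.81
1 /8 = 0.12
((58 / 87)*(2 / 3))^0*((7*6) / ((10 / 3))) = 63 / 5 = 12.60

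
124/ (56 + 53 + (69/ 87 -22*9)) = -1798/ 1279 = -1.41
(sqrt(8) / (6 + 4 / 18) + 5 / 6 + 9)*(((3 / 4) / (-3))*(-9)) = 81*sqrt(2) / 112 + 177 / 8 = 23.15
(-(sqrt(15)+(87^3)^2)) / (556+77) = -144542067003 / 211 - sqrt(15) / 633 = -685033492.91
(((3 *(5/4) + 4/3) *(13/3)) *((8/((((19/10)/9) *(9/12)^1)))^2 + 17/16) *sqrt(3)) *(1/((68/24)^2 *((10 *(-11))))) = -110.35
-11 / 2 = -5.50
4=4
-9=-9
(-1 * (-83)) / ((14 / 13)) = 1079 / 14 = 77.07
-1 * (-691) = 691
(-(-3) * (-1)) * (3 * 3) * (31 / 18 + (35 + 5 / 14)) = -7008 / 7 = -1001.14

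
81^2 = 6561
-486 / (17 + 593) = -243 / 305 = -0.80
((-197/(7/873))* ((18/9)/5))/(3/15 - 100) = 343962/3493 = 98.47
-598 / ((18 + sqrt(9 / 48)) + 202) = -161920 / 59569 + 184 *sqrt(3) / 59569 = -2.71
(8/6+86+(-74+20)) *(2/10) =20/3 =6.67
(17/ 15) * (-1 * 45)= -51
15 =15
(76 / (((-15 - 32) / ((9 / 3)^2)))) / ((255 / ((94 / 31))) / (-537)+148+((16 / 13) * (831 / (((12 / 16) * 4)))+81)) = -353704 / 13847731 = -0.03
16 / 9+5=61 / 9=6.78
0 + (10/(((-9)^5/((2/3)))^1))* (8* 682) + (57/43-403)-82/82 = -3071992465/7617321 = -403.29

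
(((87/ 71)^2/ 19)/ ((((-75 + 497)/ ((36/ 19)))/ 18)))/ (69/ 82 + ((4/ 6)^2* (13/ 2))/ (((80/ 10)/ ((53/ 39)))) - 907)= -10859032368/ 1539865865579267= -0.00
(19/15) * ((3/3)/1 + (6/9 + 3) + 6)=608/45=13.51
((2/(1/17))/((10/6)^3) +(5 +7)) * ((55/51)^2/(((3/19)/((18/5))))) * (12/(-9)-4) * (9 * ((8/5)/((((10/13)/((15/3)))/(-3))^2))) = -541133543808/36125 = -14979475.26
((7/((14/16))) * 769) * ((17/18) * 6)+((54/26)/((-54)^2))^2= 68719218049/1971216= 34861.33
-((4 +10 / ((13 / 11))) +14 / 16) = -1387 / 104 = -13.34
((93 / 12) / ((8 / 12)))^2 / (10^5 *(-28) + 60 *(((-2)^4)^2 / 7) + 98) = -60543 / 1253373056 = -0.00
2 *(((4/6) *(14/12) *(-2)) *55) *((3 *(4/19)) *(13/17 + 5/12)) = -127.67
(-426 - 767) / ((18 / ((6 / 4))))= -1193 / 12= -99.42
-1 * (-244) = 244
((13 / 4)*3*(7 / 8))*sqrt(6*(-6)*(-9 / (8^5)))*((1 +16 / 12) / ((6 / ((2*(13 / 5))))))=24843*sqrt(2) / 20480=1.72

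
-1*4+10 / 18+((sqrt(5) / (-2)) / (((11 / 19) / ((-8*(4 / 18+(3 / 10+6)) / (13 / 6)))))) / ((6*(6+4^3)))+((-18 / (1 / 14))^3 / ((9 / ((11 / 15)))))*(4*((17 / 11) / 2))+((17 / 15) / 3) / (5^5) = -4030390.53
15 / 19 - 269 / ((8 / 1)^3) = 2569 / 9728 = 0.26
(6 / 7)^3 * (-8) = -1728 / 343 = -5.04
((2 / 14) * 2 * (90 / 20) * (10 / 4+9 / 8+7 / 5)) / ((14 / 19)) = 34371 / 3920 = 8.77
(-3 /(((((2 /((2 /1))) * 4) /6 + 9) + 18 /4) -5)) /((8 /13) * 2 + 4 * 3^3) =-117 /39050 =-0.00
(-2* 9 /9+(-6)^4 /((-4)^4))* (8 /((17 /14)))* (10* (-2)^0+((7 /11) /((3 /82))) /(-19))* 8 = 15629824 /10659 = 1466.35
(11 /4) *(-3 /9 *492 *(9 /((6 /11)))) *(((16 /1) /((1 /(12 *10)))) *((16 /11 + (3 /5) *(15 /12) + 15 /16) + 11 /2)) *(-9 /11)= 101024820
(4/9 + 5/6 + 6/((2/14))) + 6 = 887/18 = 49.28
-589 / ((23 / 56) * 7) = -4712 / 23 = -204.87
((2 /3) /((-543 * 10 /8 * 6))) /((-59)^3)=4 /5018435865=0.00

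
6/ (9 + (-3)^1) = 1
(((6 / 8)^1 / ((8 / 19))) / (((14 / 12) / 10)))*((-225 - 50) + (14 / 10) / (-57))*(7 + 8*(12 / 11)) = -20340129 / 308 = -66039.38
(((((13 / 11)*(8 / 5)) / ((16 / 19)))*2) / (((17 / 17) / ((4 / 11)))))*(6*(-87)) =-852.46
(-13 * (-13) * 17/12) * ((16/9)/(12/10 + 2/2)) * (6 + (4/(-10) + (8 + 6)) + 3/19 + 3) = 24845704/5643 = 4402.92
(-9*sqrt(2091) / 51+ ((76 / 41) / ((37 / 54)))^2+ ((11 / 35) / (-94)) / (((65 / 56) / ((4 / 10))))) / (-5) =0.15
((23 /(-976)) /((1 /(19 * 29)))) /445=-12673 /434320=-0.03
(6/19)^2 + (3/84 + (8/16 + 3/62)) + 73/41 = 31659679/12847268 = 2.46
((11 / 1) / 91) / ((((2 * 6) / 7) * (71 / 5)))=55 / 11076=0.00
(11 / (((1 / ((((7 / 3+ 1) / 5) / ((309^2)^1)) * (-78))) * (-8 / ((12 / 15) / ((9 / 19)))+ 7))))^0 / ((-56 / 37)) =-37 / 56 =-0.66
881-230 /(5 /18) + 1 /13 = 690 /13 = 53.08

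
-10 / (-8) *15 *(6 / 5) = 45 / 2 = 22.50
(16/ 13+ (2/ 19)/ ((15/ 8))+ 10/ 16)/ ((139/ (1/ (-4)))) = -56669/ 16479840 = -0.00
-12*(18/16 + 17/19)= -921/38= -24.24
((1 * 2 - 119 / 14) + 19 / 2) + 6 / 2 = 6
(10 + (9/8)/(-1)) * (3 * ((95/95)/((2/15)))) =3195/16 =199.69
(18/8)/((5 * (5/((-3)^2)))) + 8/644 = 13241/16100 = 0.82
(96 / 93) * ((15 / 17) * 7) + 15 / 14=54945 / 7378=7.45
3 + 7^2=52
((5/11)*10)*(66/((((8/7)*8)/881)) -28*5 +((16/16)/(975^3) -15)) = 184028855765657/6525090000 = 28203.27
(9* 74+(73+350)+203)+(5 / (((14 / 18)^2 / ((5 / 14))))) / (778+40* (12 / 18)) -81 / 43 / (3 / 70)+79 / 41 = 3649351693037 / 2919535052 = 1249.98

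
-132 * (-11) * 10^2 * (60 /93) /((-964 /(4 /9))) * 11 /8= -1331000 /22413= -59.39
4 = 4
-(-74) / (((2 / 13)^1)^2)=6253 / 2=3126.50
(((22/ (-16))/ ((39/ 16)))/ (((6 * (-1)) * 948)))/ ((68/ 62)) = 341/ 3771144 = 0.00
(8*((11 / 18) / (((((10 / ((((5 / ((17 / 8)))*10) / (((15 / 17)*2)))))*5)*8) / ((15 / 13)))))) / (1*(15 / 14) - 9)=-308 / 12987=-0.02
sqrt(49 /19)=7 *sqrt(19) /19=1.61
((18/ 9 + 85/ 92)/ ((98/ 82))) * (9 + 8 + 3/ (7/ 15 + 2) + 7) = 10290057/ 166796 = 61.69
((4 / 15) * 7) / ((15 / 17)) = 476 / 225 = 2.12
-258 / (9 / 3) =-86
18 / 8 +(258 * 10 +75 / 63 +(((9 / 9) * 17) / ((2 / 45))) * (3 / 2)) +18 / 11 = 729689 / 231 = 3158.83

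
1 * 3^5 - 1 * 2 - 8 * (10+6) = 113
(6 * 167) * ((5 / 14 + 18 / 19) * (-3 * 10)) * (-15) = 78231150 / 133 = 588204.14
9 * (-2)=-18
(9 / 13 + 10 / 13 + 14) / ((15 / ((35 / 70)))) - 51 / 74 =-418 / 2405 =-0.17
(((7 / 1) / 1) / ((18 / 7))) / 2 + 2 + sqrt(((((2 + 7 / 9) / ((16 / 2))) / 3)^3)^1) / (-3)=121 / 36 - 125* sqrt(6) / 23328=3.35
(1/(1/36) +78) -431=-317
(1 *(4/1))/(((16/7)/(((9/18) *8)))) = 7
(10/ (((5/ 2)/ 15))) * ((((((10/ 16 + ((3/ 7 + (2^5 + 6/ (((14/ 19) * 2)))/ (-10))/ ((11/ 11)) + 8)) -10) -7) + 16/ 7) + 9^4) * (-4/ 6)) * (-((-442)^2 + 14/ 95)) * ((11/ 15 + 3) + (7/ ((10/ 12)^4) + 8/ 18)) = 238667010922047688/ 249375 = 957060695426.76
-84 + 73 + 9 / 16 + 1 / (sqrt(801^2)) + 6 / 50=-3305327 / 320400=-10.32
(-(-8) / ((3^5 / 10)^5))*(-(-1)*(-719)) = -575200000 / 847288609443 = -0.00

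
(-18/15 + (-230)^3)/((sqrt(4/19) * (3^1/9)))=-91252509 * sqrt(19)/5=-79552093.02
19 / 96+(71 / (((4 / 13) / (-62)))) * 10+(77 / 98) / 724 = -17401257875 / 121632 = -143064.80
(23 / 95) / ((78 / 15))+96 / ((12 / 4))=15831 / 494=32.05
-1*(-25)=25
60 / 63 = 20 / 21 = 0.95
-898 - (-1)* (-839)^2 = 703023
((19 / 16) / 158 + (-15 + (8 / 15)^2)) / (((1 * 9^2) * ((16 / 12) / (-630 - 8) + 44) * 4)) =-2668732627 / 2586588422400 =-0.00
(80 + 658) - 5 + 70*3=943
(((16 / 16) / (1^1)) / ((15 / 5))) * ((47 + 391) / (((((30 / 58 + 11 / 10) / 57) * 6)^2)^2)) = 8410838007091250 / 48382841521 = 173839.27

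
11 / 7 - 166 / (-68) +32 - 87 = -12135 / 238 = -50.99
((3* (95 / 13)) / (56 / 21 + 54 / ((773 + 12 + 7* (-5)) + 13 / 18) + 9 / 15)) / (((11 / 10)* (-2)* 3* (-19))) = 5067375 / 96770531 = 0.05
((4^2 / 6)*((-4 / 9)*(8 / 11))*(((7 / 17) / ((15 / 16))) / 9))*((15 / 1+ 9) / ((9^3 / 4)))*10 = -1835008 / 33126489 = -0.06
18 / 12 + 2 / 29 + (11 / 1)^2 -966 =-48919 / 58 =-843.43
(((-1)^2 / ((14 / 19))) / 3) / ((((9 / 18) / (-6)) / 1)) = -38 / 7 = -5.43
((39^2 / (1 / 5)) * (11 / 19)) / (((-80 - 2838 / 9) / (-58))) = 7277985 / 11267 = 645.96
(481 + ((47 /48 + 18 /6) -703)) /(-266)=0.82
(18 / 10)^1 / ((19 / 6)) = 54 / 95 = 0.57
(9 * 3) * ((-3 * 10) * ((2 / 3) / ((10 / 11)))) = -594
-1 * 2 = -2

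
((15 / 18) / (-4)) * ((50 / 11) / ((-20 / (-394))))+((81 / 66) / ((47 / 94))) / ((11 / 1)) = -53527 / 2904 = -18.43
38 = 38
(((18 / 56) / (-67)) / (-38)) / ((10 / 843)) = 7587 / 712880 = 0.01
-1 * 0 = 0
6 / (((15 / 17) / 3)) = 20.40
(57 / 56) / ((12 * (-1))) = -19 / 224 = -0.08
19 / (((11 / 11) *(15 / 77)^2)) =112651 / 225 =500.67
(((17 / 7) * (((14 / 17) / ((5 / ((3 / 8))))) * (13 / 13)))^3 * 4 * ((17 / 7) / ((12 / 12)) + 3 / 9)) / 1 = 261 / 7000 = 0.04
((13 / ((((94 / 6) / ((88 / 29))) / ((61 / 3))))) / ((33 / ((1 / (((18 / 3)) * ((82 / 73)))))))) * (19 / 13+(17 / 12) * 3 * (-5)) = -1527379 / 335298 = -4.56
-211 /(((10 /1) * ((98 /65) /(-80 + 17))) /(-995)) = -24563565 /28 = -877270.18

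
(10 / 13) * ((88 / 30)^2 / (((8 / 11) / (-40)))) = -42592 / 117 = -364.03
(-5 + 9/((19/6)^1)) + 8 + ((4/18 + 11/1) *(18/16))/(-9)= 4.44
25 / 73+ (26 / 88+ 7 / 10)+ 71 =1161747 / 16060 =72.34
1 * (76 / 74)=38 / 37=1.03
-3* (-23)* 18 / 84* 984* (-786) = -11435626.29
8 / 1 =8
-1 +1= 0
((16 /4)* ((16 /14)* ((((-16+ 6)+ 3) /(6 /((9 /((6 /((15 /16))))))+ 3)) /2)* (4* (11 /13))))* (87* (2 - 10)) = 7349760 /1417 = 5186.85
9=9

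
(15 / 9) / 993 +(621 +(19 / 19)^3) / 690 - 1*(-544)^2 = -101382925162 / 342585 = -295935.10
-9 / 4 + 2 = -1 / 4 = -0.25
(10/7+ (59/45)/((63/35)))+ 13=8594/567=15.16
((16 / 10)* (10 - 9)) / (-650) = -4 / 1625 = -0.00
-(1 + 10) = -11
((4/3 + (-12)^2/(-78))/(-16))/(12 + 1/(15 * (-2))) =25/9334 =0.00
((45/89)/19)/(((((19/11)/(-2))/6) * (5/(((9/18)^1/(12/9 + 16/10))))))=-405/64258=-0.01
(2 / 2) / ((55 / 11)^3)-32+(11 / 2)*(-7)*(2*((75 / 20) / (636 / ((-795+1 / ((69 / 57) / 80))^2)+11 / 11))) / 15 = -7206553887949 / 140700834500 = -51.22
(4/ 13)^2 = 16/ 169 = 0.09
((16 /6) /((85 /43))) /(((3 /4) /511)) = 703136 /765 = 919.13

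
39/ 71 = 0.55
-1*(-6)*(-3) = -18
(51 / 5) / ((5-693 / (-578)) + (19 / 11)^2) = 1188946 / 1070335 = 1.11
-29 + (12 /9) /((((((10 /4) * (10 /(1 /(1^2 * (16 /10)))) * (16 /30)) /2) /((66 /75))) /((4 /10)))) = -7239 /250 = -28.96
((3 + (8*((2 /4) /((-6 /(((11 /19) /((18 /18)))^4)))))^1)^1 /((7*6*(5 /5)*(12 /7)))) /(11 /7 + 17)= 8005249 /3659413680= 0.00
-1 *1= -1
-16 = -16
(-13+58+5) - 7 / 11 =543 / 11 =49.36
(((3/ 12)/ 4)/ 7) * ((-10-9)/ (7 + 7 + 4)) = -19/ 2016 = -0.01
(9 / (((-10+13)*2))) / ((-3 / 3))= -3 / 2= -1.50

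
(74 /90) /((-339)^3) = -37 /1753119855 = -0.00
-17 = -17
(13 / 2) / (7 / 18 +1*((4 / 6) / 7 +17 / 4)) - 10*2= -22222 / 1193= -18.63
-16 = -16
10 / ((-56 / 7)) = -5 / 4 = -1.25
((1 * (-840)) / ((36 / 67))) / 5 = -938 / 3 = -312.67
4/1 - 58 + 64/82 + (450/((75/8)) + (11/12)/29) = -74021/14268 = -5.19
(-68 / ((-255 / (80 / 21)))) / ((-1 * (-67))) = 64 / 4221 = 0.02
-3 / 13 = -0.23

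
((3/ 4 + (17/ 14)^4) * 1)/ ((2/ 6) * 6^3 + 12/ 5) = 561665/ 14290752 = 0.04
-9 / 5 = -1.80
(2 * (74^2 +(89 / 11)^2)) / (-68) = -162.98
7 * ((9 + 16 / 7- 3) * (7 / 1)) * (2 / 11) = 812 / 11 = 73.82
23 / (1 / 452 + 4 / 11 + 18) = 114356 / 91315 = 1.25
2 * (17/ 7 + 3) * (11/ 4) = 29.86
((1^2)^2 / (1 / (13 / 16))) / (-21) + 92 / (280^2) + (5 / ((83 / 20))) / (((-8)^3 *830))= -243172519 / 6481171200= -0.04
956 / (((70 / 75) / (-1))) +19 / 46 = -329687 / 322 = -1023.87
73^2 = 5329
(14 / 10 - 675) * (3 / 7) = -10104 / 35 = -288.69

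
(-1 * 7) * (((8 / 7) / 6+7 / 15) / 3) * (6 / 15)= -46 / 75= -0.61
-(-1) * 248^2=61504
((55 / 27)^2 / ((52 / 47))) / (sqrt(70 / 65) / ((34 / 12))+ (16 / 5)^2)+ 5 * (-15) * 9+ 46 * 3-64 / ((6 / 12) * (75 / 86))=-382844026332161 / 560199485025-1510609375 * sqrt(182) / 1553619905136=-683.42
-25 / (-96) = 25 / 96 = 0.26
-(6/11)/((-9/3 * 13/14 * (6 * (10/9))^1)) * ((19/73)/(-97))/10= -399/50629150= -0.00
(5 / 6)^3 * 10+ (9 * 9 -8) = 8509 / 108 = 78.79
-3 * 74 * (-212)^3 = 2115244416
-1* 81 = -81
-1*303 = -303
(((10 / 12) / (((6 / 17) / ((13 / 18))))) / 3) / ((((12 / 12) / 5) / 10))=28.42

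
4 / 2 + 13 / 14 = 41 / 14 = 2.93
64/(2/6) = 192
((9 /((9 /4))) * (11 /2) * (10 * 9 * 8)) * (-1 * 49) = -776160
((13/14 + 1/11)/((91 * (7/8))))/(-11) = -628/539539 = -0.00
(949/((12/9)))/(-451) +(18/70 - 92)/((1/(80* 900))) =-83414093529/12628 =-6605487.29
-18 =-18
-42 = -42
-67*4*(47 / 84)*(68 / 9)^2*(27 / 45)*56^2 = -6523317248 / 405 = -16106956.17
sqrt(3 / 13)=sqrt(39) / 13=0.48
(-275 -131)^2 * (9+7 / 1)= 2637376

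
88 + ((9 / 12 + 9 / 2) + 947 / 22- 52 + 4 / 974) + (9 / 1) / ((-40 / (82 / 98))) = 883145057 / 10499720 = 84.11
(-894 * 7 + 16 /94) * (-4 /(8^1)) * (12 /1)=1764708 /47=37546.98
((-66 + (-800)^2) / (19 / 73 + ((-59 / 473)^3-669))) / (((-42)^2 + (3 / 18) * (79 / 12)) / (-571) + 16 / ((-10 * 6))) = 338734024247065832880 / 1188640313138734741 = 284.98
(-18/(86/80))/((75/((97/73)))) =-4656/15695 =-0.30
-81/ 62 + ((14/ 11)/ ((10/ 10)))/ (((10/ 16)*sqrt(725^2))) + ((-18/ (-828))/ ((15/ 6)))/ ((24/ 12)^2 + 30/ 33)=-999360338/ 767633625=-1.30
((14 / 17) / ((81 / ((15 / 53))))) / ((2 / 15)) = 175 / 8109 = 0.02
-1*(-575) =575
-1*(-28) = 28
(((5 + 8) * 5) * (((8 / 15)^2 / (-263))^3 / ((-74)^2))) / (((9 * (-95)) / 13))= 11075584 / 48508110513491203125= 0.00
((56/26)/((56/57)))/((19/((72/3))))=36/13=2.77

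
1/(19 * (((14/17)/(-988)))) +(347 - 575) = -2038/7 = -291.14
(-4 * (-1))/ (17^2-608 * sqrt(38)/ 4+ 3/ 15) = -3800 * sqrt(38)/ 4964471-7230/ 4964471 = -0.01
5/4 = 1.25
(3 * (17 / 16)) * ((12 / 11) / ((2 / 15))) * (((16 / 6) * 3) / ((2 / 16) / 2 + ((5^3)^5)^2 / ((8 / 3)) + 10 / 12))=110160 / 184401869773864746094223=0.00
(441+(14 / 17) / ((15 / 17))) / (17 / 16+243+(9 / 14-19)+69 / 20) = 742448 / 384981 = 1.93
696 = 696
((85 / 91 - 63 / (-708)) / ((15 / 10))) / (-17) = -21971 / 547638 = -0.04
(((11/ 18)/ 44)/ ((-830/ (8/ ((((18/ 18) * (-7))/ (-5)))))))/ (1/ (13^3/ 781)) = -2197/ 8167698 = -0.00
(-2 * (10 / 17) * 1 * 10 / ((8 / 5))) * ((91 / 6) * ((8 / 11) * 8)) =-364000 / 561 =-648.84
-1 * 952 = -952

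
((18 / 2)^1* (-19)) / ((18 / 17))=-323 / 2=-161.50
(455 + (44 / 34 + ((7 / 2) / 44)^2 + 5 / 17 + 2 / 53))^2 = 10151109774489035641 / 48683329294336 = 208513.06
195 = 195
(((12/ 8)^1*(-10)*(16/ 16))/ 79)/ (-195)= 1/ 1027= 0.00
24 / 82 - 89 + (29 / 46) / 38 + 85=-264507 / 71668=-3.69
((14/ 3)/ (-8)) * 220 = -385/ 3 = -128.33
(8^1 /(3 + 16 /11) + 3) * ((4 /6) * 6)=940 /49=19.18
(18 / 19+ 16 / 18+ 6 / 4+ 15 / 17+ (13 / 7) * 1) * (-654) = -26952539 / 6783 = -3973.54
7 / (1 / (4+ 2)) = 42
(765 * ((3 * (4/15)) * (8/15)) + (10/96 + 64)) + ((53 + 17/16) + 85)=15887/30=529.57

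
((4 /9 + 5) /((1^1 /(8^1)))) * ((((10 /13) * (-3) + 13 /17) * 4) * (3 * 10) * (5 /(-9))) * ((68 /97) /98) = 1091200 /34047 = 32.05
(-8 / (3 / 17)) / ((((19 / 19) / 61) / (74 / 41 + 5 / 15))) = -2181848 / 369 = -5912.87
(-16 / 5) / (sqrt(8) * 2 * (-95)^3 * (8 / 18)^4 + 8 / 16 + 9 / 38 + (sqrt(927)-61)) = 1994544 / (-1869885 * sqrt(103) + 37561725 + 83405440000 * sqrt(2)) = 0.00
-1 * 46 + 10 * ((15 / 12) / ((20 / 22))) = -129 / 4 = -32.25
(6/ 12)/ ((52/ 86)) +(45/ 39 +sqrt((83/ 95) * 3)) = sqrt(23655)/ 95 +103/ 52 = 3.60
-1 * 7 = -7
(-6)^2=36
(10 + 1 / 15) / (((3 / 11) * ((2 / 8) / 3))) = 6644 / 15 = 442.93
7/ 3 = 2.33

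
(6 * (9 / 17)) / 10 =27 / 85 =0.32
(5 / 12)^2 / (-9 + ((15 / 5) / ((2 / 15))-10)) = 25 / 504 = 0.05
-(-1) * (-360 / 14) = -180 / 7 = -25.71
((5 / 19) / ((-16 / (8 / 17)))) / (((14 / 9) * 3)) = -15 / 9044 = -0.00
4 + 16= 20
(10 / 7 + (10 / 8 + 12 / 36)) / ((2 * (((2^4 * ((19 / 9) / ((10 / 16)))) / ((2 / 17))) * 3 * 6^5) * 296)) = 1265 / 2664516943872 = 0.00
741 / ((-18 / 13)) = -3211 / 6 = -535.17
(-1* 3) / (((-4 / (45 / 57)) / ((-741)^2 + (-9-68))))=6176295 / 19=325068.16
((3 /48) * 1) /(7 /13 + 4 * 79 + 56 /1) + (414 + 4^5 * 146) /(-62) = -5808422589 /2402128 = -2418.03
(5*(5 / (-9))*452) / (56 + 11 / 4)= -9040 / 423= -21.37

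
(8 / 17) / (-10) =-4 / 85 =-0.05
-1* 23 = -23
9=9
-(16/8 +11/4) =-19/4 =-4.75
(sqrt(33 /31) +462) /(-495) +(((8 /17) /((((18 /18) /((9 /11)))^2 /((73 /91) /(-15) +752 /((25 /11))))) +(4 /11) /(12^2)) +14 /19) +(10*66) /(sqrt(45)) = -sqrt(1023) /15345 +44*sqrt(5) +332968982659 /3200897700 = 202.41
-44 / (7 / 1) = -44 / 7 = -6.29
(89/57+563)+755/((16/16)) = 75215/57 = 1319.56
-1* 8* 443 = -3544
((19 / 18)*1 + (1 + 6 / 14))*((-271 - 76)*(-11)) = 1194721 / 126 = 9481.91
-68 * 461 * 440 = -13793120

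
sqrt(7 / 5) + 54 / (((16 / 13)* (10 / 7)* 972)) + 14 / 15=2779 / 2880 + sqrt(35) / 5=2.15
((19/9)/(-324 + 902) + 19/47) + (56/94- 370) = -1919519/5202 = -369.00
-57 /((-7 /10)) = 570 /7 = 81.43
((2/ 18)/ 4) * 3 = 1/ 12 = 0.08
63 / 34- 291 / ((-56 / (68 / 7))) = 43593 / 833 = 52.33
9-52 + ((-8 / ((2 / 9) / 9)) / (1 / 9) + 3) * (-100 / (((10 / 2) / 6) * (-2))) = -174823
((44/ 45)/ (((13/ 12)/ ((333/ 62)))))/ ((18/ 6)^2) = 0.54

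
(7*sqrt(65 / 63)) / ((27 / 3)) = sqrt(455) / 27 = 0.79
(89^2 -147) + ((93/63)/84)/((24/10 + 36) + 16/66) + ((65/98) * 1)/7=7774.10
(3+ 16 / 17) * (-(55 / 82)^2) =-202675 / 114308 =-1.77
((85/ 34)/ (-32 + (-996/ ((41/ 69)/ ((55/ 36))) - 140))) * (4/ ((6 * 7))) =-205/ 2352987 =-0.00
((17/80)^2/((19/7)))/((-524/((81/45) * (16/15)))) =-6069/99560000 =-0.00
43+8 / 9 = 395 / 9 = 43.89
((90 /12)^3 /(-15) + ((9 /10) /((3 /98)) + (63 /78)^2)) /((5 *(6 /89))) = 386527 /67600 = 5.72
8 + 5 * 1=13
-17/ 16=-1.06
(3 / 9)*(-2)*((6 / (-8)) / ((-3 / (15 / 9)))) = -5 / 18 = -0.28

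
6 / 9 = 2 / 3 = 0.67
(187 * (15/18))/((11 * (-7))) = -85/42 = -2.02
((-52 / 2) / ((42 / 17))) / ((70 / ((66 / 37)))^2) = -0.01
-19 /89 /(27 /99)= -209 /267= -0.78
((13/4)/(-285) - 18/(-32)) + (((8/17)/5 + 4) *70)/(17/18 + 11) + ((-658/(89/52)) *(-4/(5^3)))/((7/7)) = 36.85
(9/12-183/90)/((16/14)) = -539/480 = -1.12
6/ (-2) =-3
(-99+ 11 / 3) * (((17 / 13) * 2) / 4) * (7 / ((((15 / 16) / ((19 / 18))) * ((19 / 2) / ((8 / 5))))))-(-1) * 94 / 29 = -4668658 / 58725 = -79.50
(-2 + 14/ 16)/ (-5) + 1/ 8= 7/ 20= 0.35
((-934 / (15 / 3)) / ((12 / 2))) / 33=-467 / 495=-0.94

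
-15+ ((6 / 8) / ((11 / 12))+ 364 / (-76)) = -3965 / 209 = -18.97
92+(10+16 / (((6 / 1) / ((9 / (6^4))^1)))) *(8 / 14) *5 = 22798 / 189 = 120.62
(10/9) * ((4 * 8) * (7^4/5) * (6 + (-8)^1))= -34147.56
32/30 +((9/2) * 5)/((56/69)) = 28.79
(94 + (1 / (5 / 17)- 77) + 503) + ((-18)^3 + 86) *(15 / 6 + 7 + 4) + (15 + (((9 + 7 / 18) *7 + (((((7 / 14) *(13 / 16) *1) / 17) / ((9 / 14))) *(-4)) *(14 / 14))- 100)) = -26202789 / 340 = -77067.03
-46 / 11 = -4.18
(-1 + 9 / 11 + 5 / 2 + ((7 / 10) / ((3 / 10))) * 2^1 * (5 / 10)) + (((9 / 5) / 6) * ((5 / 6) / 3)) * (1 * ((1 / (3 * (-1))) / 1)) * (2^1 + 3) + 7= 4559 / 396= 11.51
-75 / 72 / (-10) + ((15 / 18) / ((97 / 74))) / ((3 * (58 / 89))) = 173915 / 405072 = 0.43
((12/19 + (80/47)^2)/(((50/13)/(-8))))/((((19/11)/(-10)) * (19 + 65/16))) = 2710968832/1471293405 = 1.84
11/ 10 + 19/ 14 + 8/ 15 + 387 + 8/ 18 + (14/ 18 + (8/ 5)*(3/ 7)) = 123448/ 315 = 391.90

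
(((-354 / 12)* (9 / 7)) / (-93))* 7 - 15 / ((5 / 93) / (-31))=536415 / 62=8651.85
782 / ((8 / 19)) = 7429 / 4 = 1857.25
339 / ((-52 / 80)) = -6780 / 13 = -521.54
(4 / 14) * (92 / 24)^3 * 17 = 206839 / 756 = 273.60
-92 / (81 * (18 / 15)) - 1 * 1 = -473 / 243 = -1.95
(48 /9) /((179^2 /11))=176 /96123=0.00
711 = 711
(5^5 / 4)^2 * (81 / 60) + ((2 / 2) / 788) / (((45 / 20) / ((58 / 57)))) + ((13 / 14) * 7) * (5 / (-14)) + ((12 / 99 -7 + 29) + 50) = 410397690309239 / 498028608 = 824044.41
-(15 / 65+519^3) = -1817378670 / 13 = -139798359.23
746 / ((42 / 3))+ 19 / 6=2371 / 42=56.45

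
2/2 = 1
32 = 32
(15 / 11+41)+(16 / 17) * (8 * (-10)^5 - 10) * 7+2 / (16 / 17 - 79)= -1307897042504 / 248149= -5270611.78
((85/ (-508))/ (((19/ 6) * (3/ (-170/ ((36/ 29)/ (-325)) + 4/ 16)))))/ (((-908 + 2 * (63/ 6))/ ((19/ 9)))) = 136192015/ 72996552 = 1.87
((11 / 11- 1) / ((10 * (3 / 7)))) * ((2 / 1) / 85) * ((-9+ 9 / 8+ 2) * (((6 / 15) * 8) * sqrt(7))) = 0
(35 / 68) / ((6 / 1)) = 35 / 408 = 0.09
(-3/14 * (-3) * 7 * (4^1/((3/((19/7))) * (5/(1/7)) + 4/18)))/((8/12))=4617/6653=0.69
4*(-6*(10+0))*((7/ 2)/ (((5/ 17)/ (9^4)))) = -18738216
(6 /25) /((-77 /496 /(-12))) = 35712 /1925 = 18.55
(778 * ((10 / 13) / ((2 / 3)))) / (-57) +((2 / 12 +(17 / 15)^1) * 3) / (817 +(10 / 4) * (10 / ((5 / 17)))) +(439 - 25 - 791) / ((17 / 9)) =-215.33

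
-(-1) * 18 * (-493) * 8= -70992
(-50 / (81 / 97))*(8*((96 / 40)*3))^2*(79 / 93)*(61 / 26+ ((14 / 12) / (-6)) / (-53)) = -228678632960 / 576693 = -396534.44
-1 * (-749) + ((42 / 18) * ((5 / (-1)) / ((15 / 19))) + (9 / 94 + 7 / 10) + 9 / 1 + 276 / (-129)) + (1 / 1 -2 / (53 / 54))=3570915127 / 4820085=740.84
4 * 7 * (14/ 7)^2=112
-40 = -40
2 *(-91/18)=-91/9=-10.11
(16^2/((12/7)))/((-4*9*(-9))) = 112/243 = 0.46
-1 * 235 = -235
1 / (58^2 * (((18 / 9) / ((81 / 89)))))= 81 / 598792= 0.00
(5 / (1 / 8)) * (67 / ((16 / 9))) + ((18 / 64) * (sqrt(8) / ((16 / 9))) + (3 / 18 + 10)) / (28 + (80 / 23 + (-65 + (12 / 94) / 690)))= 1638479575 / 1087104-437805 * sqrt(2) / 46383104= 1507.18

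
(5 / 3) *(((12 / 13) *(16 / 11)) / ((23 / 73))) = 23360 / 3289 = 7.10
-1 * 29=-29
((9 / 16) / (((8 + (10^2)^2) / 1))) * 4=1 / 4448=0.00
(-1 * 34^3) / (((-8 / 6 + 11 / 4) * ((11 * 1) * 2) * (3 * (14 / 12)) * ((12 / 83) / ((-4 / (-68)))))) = -11288 / 77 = -146.60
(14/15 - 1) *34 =-34/15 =-2.27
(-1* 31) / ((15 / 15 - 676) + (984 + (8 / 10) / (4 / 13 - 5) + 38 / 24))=-113460 / 1136111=-0.10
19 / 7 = 2.71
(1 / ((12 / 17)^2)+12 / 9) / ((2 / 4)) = 481 / 72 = 6.68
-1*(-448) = 448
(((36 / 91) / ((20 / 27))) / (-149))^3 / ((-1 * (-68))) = -14348907 / 21188582704971500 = -0.00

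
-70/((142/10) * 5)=-70/71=-0.99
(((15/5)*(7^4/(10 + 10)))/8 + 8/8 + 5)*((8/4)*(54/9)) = 24489/40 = 612.22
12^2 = 144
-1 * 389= -389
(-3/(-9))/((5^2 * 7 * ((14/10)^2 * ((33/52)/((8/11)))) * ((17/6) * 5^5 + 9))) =832/6621264111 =0.00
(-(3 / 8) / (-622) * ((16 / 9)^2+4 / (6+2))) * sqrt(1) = 0.00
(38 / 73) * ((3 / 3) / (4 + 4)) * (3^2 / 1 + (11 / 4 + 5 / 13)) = 11989 / 15184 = 0.79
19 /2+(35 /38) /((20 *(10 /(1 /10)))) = 144407 /15200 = 9.50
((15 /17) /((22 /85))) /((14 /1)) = 75 /308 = 0.24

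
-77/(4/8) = -154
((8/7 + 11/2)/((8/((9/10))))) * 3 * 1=2511/1120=2.24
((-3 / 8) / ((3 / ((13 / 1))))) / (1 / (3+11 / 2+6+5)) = -507 / 16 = -31.69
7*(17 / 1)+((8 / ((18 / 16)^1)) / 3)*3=1135 / 9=126.11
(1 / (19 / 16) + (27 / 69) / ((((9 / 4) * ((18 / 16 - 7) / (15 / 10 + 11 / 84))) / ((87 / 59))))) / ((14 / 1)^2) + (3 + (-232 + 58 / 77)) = -1043554742957 / 4572125173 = -228.24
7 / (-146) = -7 / 146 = -0.05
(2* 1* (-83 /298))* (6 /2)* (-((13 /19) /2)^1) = 3237 /5662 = 0.57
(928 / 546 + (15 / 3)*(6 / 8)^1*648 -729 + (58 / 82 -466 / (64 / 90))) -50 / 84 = 62531513 / 59696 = 1047.50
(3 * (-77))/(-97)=231/97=2.38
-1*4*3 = -12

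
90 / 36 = 5 / 2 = 2.50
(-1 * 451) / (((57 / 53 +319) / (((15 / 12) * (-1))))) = 119515 / 67856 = 1.76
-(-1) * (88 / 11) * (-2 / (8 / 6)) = -12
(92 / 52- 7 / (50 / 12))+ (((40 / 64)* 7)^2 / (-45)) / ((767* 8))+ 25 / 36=69238163 / 88358400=0.78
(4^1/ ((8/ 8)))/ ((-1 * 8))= -1/ 2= -0.50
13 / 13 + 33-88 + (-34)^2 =1102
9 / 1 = 9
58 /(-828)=-29 /414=-0.07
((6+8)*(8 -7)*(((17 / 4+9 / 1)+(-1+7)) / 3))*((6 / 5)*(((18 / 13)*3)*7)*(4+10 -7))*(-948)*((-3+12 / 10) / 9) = 1352031912 / 325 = 4160098.19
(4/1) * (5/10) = 2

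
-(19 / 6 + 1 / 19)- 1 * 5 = -937 / 114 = -8.22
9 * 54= 486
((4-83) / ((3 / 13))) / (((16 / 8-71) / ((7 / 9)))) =7189 / 1863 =3.86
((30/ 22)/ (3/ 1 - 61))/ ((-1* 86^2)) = 15/ 4718648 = 0.00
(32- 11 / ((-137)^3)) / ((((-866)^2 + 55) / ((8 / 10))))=329133228 / 9642715174415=0.00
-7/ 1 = -7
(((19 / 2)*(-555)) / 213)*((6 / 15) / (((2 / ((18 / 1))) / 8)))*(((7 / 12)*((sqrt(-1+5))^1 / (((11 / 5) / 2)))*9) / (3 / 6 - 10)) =559440 / 781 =716.31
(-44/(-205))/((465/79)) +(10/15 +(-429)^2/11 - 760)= 15971.70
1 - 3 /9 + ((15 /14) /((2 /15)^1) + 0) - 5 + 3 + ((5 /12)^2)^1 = 6931 /1008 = 6.88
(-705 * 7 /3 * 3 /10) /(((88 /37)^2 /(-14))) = 9458421 /7744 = 1221.39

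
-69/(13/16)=-1104/13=-84.92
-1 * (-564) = 564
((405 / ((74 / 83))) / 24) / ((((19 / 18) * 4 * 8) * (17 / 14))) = 0.46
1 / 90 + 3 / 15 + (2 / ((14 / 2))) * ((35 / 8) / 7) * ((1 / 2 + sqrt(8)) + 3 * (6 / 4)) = 5 * sqrt(2) / 14 + 1391 / 1260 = 1.61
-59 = -59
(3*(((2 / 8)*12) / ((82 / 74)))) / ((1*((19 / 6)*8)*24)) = 333 / 24928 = 0.01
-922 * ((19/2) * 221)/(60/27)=-871082.55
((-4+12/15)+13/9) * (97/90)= -7663/4050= -1.89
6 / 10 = 3 / 5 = 0.60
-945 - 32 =-977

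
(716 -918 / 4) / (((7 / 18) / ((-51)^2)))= 3253851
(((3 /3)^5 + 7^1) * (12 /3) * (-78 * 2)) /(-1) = 4992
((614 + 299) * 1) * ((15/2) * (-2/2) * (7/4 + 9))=-588885/8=-73610.62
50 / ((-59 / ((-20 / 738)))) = 0.02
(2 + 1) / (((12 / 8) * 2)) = 1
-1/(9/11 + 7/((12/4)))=-0.32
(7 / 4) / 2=7 / 8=0.88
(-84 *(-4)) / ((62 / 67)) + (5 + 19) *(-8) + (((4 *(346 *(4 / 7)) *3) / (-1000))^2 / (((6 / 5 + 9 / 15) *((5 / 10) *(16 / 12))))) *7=138292176 / 678125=203.93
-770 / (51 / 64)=-49280 / 51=-966.27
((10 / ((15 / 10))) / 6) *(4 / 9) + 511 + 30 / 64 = 1327007 / 2592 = 511.96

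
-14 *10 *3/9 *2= -280/3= -93.33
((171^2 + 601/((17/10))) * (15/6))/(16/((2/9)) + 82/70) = 88043725/87074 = 1011.14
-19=-19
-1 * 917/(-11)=83.36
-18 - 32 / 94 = -862 / 47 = -18.34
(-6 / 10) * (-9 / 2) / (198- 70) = 27 / 1280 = 0.02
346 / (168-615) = -346 / 447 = -0.77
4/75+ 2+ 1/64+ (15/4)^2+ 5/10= 79831/4800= 16.63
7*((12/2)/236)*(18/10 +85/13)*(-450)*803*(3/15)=-82257714/767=-107246.04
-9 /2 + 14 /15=-107 /30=-3.57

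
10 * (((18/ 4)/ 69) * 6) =3.91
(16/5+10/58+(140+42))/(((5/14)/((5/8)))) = 188153/580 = 324.40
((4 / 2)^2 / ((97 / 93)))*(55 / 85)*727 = 2974884 / 1649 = 1804.05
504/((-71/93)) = -46872/71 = -660.17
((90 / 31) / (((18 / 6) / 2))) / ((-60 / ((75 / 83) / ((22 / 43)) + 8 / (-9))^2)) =-207849889 / 8372367036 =-0.02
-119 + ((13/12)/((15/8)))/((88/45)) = -5223/44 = -118.70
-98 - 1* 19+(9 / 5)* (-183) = -2232 / 5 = -446.40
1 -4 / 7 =3 / 7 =0.43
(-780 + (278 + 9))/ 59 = -493/ 59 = -8.36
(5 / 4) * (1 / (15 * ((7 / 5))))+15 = 1265 / 84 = 15.06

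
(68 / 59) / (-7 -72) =-68 / 4661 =-0.01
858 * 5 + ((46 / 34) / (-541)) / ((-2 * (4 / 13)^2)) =1262568047 / 294304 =4290.01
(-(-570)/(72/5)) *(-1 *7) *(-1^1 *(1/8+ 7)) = 63175/32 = 1974.22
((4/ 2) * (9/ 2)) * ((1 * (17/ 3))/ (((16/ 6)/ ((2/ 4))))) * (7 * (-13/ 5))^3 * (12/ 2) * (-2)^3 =2767112.71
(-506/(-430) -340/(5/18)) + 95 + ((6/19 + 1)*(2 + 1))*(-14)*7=-6187408/4085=-1514.67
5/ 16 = 0.31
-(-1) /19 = 1 /19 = 0.05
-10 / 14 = -5 / 7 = -0.71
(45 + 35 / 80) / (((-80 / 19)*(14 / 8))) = -6.17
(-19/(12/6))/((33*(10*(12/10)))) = -19/792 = -0.02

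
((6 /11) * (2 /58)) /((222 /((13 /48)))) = 13 /566544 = 0.00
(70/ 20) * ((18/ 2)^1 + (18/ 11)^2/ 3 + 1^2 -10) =378/ 121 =3.12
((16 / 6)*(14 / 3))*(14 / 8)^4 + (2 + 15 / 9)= 17335 / 144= 120.38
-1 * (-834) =834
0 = 0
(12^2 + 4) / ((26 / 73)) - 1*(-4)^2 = 5194 / 13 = 399.54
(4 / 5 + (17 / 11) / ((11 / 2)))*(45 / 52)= 2943 / 3146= 0.94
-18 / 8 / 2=-9 / 8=-1.12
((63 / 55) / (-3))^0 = 1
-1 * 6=-6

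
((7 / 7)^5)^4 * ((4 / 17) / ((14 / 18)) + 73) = 8723 / 119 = 73.30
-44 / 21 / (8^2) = -0.03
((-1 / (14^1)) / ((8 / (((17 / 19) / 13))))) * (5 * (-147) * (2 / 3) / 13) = 595 / 25688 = 0.02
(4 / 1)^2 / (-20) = -4 / 5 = -0.80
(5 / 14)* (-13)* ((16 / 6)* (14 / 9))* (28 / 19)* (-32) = 465920 / 513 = 908.23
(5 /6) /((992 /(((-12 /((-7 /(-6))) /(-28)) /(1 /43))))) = 645 /48608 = 0.01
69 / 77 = 0.90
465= 465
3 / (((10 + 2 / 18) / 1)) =27 / 91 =0.30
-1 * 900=-900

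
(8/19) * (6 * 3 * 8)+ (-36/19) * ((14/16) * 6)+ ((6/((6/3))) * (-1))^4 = 2502/19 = 131.68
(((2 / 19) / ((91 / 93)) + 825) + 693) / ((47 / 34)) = 89243472 / 81263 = 1098.21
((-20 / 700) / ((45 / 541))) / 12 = -541 / 18900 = -0.03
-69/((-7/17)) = 1173/7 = 167.57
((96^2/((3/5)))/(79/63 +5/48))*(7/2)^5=8131898880/1369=5940028.40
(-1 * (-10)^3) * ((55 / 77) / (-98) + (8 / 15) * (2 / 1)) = 1090100 / 1029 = 1059.38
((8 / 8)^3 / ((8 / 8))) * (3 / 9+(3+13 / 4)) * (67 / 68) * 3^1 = 5293 / 272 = 19.46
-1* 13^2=-169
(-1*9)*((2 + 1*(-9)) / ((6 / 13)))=273 / 2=136.50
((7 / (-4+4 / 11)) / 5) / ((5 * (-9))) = 77 / 9000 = 0.01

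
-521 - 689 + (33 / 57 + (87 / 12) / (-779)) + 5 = -1204.43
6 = 6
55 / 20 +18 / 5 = 127 / 20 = 6.35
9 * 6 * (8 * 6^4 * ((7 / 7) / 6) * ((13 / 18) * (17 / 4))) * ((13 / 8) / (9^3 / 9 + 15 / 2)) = 310284 / 59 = 5259.05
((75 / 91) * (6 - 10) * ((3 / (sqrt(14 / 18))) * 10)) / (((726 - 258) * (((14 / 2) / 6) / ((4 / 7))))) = -0.12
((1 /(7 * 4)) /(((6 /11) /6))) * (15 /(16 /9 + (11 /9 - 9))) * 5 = -275 /56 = -4.91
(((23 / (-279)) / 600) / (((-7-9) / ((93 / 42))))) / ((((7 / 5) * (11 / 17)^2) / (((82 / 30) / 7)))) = 272527 / 21515155200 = 0.00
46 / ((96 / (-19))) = -437 / 48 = -9.10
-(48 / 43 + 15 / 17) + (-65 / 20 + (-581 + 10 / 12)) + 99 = -4266835 / 8772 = -486.42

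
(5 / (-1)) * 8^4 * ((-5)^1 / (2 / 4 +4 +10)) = 204800 / 29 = 7062.07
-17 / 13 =-1.31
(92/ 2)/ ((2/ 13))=299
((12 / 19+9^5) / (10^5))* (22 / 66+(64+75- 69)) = 78909991 / 1900000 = 41.53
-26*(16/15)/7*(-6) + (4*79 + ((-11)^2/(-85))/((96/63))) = 6451461/19040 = 338.84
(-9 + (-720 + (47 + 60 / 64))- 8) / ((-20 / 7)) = 15435 / 64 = 241.17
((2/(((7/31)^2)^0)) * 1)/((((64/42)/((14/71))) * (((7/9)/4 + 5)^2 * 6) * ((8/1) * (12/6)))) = 3969/39724784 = 0.00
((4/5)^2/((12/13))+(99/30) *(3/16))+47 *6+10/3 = 687949/2400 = 286.65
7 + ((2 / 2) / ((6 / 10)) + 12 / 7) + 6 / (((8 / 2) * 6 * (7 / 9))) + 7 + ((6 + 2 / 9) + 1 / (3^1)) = 6113 / 252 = 24.26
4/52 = 1/13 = 0.08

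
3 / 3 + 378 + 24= 403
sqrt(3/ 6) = sqrt(2)/ 2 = 0.71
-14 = -14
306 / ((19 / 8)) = 2448 / 19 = 128.84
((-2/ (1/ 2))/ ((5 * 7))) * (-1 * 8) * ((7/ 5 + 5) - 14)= -1216/ 175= -6.95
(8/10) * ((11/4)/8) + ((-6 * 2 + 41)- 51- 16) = -1509/40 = -37.72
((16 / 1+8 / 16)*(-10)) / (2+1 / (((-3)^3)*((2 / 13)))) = -1782 / 19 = -93.79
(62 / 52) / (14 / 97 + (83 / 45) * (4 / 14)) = 947205 / 533312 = 1.78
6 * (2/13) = 0.92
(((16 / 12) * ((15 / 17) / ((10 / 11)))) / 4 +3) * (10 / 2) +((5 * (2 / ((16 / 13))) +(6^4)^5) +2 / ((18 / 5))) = 4475137930637113589 / 1224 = 3656158440063001.30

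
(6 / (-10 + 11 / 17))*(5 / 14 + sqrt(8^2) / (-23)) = -51 / 8533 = -0.01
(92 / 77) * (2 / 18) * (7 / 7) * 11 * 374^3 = 4812853408 / 63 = 76394498.54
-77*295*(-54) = 1226610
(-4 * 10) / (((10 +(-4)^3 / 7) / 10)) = -1400 / 3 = -466.67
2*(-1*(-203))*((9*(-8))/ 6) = -4872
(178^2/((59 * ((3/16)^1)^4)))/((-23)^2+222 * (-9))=-2076442624/7020351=-295.77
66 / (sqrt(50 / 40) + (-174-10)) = -48576 / 135419-132 * sqrt(5) / 135419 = -0.36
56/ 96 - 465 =-5573/ 12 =-464.42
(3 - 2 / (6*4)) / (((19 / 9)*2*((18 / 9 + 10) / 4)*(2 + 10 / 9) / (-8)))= -45 / 76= -0.59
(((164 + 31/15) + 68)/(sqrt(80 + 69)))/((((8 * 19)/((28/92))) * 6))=24577 * sqrt(149)/46881360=0.01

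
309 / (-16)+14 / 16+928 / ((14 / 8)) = 57327 / 112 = 511.85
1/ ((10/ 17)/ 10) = 17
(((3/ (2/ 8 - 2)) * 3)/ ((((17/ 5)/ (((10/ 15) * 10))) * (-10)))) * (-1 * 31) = -3720/ 119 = -31.26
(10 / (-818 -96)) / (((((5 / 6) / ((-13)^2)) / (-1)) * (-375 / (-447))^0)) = 1014 / 457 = 2.22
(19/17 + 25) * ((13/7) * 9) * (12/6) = 873.08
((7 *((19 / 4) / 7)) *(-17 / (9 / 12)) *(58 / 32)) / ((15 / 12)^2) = -9367 / 75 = -124.89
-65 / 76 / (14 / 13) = -845 / 1064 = -0.79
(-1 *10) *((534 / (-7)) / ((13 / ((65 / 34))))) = 13350 / 119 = 112.18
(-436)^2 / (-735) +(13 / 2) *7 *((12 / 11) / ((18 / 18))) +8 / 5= -335362 / 1617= -207.40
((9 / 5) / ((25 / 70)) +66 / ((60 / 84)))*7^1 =17052 / 25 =682.08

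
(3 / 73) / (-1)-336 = -24531 / 73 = -336.04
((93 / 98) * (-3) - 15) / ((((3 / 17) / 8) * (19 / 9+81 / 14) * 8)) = -89199 / 6965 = -12.81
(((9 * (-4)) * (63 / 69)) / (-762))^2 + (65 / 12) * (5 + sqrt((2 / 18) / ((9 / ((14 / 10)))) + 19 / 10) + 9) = 13 * sqrt(15530) / 216 + 3882264911 / 51193446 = 83.34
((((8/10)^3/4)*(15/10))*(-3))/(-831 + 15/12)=0.00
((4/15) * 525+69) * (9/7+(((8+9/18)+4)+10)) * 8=278388/7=39769.71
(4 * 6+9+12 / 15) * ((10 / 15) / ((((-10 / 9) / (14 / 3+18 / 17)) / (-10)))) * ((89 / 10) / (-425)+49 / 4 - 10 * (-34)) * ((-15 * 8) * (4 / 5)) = -7091774234688 / 180625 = -39262417.91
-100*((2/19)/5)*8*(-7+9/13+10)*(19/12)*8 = -10240/13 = -787.69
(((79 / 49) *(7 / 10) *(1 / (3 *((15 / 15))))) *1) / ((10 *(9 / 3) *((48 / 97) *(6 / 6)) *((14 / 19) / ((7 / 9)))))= 145597 / 5443200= 0.03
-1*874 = -874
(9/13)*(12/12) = 9/13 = 0.69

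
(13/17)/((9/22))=286/153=1.87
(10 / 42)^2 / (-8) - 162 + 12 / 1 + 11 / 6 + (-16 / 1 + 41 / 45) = -2879953 / 17640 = -163.26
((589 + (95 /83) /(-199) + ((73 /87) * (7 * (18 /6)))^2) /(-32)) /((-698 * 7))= 1784933585 /310264841792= 0.01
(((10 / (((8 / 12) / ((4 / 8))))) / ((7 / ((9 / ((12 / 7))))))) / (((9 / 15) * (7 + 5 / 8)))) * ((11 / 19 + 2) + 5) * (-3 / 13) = -32400 / 15067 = -2.15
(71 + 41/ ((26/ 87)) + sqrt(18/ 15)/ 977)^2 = 5413 * sqrt(30)/ 63505 + 139841214139061/ 3226308020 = 43344.50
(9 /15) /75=1 /125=0.01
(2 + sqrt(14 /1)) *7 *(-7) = -49 *sqrt(14) - 98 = -281.34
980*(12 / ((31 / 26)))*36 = 11007360 / 31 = 355076.13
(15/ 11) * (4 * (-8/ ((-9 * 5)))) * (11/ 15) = 32/ 45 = 0.71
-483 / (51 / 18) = -2898 / 17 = -170.47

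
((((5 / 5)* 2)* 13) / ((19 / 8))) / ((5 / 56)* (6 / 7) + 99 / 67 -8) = -2731456 / 1608293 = -1.70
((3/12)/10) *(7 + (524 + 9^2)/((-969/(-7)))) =5509/19380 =0.28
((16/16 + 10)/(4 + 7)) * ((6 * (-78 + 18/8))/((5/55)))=-9999/2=-4999.50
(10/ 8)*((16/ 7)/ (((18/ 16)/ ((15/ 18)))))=2.12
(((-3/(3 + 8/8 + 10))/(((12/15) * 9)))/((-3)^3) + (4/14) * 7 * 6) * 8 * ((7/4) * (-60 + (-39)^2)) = 26510819/108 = 245470.55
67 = 67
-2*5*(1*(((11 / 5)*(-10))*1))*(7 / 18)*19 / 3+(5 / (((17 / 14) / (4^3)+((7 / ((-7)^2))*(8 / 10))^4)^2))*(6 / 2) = 15140181990799028870 / 365077277346123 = 41471.17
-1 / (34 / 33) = -33 / 34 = -0.97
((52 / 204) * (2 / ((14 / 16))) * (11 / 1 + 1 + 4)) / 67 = 3328 / 23919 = 0.14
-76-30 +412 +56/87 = 26678/87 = 306.64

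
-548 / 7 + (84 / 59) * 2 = -31156 / 413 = -75.44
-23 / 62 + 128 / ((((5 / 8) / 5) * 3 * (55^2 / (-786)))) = -89.06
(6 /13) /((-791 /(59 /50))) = -177 /257075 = -0.00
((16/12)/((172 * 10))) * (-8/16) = -1/2580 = -0.00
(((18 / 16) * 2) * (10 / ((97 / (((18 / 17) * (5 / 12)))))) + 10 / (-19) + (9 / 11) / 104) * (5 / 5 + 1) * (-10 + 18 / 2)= 0.83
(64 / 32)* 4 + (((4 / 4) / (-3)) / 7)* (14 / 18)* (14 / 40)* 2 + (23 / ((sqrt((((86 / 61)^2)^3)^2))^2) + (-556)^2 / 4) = 1707857686821811341204427734289 / 22096077445654314246696960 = 77292.35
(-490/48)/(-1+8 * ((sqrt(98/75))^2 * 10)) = -1225/12424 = -0.10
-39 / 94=-0.41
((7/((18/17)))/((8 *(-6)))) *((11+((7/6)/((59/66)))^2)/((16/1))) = -438515/4010112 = -0.11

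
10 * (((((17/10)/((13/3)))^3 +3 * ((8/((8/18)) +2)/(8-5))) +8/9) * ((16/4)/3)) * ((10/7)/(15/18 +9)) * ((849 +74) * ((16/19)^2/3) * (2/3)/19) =60232335337472/193888737315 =310.65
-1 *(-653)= 653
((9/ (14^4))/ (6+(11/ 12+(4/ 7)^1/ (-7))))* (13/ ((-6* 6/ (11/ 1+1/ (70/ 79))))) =-33111/ 220562720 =-0.00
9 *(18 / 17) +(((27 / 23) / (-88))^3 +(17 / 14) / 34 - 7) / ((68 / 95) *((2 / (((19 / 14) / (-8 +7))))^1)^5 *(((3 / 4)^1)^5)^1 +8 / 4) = 195849976211766221487 / 190173592143728714752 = 1.03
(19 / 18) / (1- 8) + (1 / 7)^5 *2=-45583 / 302526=-0.15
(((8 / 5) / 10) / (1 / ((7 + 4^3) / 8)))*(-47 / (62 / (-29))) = 96773 / 3100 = 31.22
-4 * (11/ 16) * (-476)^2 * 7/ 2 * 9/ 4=-9813573/ 2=-4906786.50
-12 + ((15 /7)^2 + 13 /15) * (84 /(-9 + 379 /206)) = -66532 /875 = -76.04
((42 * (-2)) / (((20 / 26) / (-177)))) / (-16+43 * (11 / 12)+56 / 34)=771.17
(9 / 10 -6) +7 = 19 / 10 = 1.90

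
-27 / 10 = -2.70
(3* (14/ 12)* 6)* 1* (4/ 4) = 21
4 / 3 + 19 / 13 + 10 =499 / 39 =12.79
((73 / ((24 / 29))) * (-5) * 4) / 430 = -2117 / 516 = -4.10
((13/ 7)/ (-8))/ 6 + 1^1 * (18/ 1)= 6035/ 336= 17.96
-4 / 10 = -2 / 5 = -0.40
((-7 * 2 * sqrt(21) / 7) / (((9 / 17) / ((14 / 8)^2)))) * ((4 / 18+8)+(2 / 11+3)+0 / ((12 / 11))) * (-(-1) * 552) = -21630511 * sqrt(21) / 297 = -333749.00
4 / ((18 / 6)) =1.33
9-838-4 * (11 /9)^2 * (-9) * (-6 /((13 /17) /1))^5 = -594057922729 /371293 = -1599970.70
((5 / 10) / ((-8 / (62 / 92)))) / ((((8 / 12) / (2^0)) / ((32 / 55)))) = -93 / 2530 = -0.04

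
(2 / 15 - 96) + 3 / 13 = -95.64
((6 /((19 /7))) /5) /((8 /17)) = 357 /380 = 0.94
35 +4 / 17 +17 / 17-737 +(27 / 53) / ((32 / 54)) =-10089831 / 14416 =-699.91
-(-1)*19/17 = 19/17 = 1.12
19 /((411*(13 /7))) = 133 /5343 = 0.02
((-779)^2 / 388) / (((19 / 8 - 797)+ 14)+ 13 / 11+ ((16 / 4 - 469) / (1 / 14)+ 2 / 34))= -226958534 / 1057777143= -0.21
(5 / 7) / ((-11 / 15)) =-75 / 77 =-0.97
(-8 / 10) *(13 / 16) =-13 / 20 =-0.65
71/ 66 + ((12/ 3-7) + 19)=1127/ 66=17.08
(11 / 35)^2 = 0.10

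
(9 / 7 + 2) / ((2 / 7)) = 23 / 2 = 11.50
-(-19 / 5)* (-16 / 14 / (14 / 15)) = -228 / 49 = -4.65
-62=-62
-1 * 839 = -839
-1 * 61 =-61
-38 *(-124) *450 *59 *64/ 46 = 4003315200/ 23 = 174057182.61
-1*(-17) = 17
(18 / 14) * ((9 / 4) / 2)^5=531441 / 229376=2.32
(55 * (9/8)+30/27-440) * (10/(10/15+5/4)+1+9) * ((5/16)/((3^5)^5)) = -23751875/11224879497900864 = -0.00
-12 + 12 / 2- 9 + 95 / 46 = -595 / 46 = -12.93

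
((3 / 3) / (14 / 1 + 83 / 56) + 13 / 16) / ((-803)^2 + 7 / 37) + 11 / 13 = 3640536632807 / 4302445467840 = 0.85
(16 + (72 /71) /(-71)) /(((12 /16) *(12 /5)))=402920 /45369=8.88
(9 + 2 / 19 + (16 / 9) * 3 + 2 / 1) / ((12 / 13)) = 17.81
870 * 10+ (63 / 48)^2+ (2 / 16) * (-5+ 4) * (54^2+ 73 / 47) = 100311127 / 12032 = 8337.03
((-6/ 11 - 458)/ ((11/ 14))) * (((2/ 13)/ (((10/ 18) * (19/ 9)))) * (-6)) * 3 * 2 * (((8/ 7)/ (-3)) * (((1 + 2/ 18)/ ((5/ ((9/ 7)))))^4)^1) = -193093632/ 27599495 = -7.00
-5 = -5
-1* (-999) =999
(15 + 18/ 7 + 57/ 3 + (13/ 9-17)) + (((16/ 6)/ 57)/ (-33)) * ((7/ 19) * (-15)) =584396/ 27797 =21.02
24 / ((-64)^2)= 3 / 512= 0.01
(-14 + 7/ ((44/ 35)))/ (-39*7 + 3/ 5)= 0.03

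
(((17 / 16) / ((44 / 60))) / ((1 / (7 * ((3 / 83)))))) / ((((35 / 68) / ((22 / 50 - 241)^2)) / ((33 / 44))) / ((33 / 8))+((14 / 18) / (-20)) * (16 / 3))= -15874899378075 / 8981740621856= -1.77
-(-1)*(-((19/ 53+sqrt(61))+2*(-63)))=6659/ 53 -sqrt(61)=117.83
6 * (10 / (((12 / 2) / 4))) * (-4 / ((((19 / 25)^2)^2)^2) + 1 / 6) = -72902516239180 / 50950689123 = -1430.84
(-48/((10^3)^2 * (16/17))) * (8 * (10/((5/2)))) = -51/31250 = -0.00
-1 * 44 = -44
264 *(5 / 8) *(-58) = -9570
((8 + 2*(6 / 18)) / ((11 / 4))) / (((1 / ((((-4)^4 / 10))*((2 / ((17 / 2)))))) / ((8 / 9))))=425984 / 25245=16.87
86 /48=43 /24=1.79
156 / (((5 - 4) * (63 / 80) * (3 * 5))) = 832 / 63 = 13.21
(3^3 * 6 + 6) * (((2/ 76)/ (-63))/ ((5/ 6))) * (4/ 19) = -32/ 1805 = -0.02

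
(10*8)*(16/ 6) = 640/ 3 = 213.33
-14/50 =-7/25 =-0.28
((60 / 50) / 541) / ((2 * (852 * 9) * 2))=1 / 13827960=0.00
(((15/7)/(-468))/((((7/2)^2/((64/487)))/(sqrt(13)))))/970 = -32 *sqrt(13)/631916103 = -0.00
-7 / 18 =-0.39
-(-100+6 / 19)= 99.68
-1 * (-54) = 54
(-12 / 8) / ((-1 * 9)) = 1 / 6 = 0.17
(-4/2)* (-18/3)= 12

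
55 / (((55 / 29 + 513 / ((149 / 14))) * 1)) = 237655 / 216473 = 1.10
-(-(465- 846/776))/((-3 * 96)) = -59999/37248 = -1.61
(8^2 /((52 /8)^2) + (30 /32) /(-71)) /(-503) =-0.00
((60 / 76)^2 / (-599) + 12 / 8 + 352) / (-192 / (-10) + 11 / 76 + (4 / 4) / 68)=12994844455 / 711665311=18.26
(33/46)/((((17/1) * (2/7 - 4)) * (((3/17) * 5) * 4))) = -77/23920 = -0.00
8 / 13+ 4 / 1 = 60 / 13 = 4.62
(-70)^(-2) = 1 / 4900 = 0.00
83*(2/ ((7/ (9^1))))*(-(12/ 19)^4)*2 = -61959168/ 912247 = -67.92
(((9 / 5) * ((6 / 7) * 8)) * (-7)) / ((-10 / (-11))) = -2376 / 25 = -95.04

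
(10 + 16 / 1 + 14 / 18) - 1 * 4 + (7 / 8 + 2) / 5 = 8407 / 360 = 23.35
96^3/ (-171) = -98304/ 19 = -5173.89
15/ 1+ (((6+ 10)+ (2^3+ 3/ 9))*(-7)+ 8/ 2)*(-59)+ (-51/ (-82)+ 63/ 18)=1209433/ 123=9832.79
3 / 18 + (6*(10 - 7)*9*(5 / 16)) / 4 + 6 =1807 / 96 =18.82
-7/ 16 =-0.44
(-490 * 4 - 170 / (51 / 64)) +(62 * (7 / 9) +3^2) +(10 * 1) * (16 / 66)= -209255 / 99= -2113.69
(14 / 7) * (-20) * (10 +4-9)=-200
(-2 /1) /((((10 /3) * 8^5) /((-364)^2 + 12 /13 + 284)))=-647307 /266240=-2.43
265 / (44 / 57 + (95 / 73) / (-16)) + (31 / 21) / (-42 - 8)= 18523346713 / 48275850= 383.70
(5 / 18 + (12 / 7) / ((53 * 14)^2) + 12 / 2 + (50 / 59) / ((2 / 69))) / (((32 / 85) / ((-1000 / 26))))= -386110825128125 / 106415212176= -3628.34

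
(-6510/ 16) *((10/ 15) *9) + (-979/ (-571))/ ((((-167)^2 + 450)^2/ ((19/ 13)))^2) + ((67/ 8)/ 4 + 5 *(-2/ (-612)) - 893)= -59727813121650170171848945367/ 17924761484372084512970592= -3332.14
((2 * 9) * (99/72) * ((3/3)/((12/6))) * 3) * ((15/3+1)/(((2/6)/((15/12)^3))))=334125/256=1305.18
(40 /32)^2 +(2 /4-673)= -10735 /16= -670.94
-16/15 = -1.07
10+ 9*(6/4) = 47/2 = 23.50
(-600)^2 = 360000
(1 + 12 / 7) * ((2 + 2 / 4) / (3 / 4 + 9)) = 190 / 273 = 0.70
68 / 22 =34 / 11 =3.09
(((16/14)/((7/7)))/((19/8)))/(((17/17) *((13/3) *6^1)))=32/1729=0.02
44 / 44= 1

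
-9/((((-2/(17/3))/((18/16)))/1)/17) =7803/16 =487.69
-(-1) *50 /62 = 25 /31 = 0.81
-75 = -75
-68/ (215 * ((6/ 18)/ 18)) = -3672/ 215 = -17.08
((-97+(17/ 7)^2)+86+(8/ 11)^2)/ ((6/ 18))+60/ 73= -5582226/ 432817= -12.90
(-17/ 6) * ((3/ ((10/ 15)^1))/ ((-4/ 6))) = 153/ 8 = 19.12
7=7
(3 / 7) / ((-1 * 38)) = -3 / 266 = -0.01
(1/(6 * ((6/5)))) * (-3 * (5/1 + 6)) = -55/12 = -4.58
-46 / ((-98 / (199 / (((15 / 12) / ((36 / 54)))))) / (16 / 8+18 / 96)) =4577 / 42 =108.98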